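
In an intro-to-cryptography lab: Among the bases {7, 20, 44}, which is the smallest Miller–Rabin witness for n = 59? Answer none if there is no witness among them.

n − 1 = 58 = 2^1 · 29, so s = 1 and d = 29.
Base 7: x_0 = 7^29 mod 59 = 1. x_0 = 1, so 7 is not a witness.
Base 20: x_0 = 20^29 mod 59 = 1. x_0 = 1, so 20 is not a witness.
Base 44: x_0 = 44^29 mod 59 = 58. x_0 = 58 ≡ −1, so 44 is not a witness.
No listed base is a witness for 59.

none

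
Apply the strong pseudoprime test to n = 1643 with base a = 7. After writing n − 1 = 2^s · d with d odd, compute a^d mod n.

640

n − 1 = 1642 = 2^1 · 821, so s = 1 and d = 821.
7^821 mod 1643 = 640.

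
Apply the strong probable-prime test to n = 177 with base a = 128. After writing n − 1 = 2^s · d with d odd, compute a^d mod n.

n − 1 = 176 = 2^4 · 11, so s = 4 and d = 11.
128^11 mod 177 = 14.

14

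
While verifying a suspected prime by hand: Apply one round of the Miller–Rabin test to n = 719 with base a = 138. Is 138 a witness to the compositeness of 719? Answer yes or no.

no

n − 1 = 718 = 2^1 · 359, so s = 1 and d = 359.
Repeated squaring mod 719: 138^1 ≡ 138, 138^2 ≡ 350, 138^4 ≡ 270, 138^8 ≡ 281, 138^16 ≡ 590, 138^32 ≡ 104, 138^64 ≡ 31, 138^128 ≡ 242, 138^256 ≡ 325.
359 = 256 + 64 + 32 + 4 + 2 + 1, so 138^359 ≡ 325·31·104·270·350·138 ≡ 718 (mod 719).
x_0 = 138^359 mod 719 = 718.
x_0 = 718 ≡ −1, so 138 is not a witness.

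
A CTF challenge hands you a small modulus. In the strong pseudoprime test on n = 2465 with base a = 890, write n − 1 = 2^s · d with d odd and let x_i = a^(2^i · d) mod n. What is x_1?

610

n − 1 = 2464 = 2^5 · 77, so s = 5 and d = 77.
x_0 = 890^77 mod 2465 = 1625.
x_1 = 1625^2 mod 2465 = 610.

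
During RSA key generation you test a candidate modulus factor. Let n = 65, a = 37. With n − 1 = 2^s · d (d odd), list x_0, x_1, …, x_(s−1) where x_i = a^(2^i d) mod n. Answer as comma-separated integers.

n − 1 = 64 = 2^6 · 1, so s = 6 and d = 1.
x_0 = 37^1 mod 65 = 37.
x_1 = 37^2 mod 65 = 4.
x_2 = 4^2 mod 65 = 16.
x_3 = 16^2 mod 65 = 61.
x_4 = 61^2 mod 65 = 16.
x_5 = 16^2 mod 65 = 61.

37, 4, 16, 61, 16, 61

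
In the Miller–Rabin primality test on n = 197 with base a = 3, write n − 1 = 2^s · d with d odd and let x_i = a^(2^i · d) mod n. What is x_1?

n − 1 = 196 = 2^2 · 49, so s = 2 and d = 49.
Repeated squaring mod 197: 3^1 ≡ 3, 3^2 ≡ 9, 3^4 ≡ 81, 3^8 ≡ 60, 3^16 ≡ 54, 3^32 ≡ 158.
49 = 32 + 16 + 1, so 3^49 ≡ 158·54·3 ≡ 183 (mod 197).
x_0 = 183.
x_1 = 183^2 mod 197 = 196.

196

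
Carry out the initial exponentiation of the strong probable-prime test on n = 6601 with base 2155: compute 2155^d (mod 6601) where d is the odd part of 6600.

5452

n − 1 = 6600 = 2^3 · 825, so s = 3 and d = 825.
Repeated squaring mod 6601: 2155^1 ≡ 2155, 2155^2 ≡ 3522, 2155^4 ≡ 1205, 2155^8 ≡ 6406, 2155^16 ≡ 5020, 2155^32 ≡ 4383, 2155^64 ≡ 1779, 2155^128 ≡ 2962, 2155^256 ≡ 715, 2155^512 ≡ 2948.
825 = 512 + 256 + 32 + 16 + 8 + 1, so 2155^825 ≡ 2948·715·4383·5020·6406·2155 ≡ 5452 (mod 6601).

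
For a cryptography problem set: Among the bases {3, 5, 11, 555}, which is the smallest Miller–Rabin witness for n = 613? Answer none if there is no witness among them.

n − 1 = 612 = 2^2 · 153, so s = 2 and d = 153.
Base 3: x_0 = 3^153 mod 613 = 612. x_0 = 612 ≡ −1, so 3 is not a witness.
Base 5: x_0 = 5^153 mod 613 = 35. x_0 is neither 1 nor 612, so continue squaring. x_1 = 35^2 mod 613 = 612. x_1 ≡ −1, so 5 is not a witness.
Base 11: x_0 = 11^153 mod 613 = 35. x_0 is neither 1 nor 612, so continue squaring. x_1 = 35^2 mod 613 = 612. x_1 ≡ −1, so 11 is not a witness.
Base 555: x_0 = 555^153 mod 613 = 578. x_0 is neither 1 nor 612, so continue squaring. x_1 = 578^2 mod 613 = 612. x_1 ≡ −1, so 555 is not a witness.
No listed base is a witness for 613.

none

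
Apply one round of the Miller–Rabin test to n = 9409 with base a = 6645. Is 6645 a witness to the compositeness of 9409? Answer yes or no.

n − 1 = 9408 = 2^6 · 147, so s = 6 and d = 147.
x_0 = 6645^147 mod 9409 = 279.
x_0 is neither 1 nor 9408, so continue squaring.
x_1 = 279^2 mod 9409 = 2569.
x_2 = 2569^2 mod 9409 = 4052.
x_3 = 4052^2 mod 9409 = 9408.
x_3 ≡ −1, so 6645 is not a witness.

no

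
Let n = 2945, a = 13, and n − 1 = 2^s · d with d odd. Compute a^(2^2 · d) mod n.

n − 1 = 2944 = 2^7 · 23, so s = 7 and d = 23.
x_0 = 13^23 mod 2945 = 1667.
x_1 = 1667^2 mod 2945 = 1754.
x_2 = 1754^2 mod 2945 = 1936.

1936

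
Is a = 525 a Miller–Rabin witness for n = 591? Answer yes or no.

yes

n − 1 = 590 = 2^1 · 295, so s = 1 and d = 295.
x_0 = 525^295 mod 591 = 66.
x_0 ∉ {1, 590} and s = 1, so 525 is a Miller–Rabin witness and 591 is composite.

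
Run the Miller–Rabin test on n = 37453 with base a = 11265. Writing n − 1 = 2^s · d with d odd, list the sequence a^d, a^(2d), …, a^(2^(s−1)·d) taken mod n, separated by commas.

n − 1 = 37452 = 2^2 · 9363, so s = 2 and d = 9363.
x_0 = 11265^9363 mod 37453 = 5374.
x_1 = 5374^2 mod 37453 = 3613.

5374, 3613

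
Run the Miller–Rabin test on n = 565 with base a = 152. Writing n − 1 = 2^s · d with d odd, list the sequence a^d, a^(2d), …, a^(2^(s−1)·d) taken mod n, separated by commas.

472, 174

n − 1 = 564 = 2^2 · 141, so s = 2 and d = 141.
x_0 = 152^141 mod 565 = 472.
x_1 = 472^2 mod 565 = 174.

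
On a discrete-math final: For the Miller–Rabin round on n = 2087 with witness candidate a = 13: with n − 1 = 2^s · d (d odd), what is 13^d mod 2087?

2086

n − 1 = 2086 = 2^1 · 1043, so s = 1 and d = 1043.
13^1043 mod 2087 = 2086.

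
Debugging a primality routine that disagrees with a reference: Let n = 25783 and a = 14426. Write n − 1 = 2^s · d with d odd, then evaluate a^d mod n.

n − 1 = 25782 = 2^1 · 12891, so s = 1 and d = 12891.
By repeated squaring, 14426^12891 ≡ 7098 (mod 25783).

7098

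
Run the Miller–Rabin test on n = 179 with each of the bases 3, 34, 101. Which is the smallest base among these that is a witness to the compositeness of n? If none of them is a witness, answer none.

n − 1 = 178 = 2^1 · 89, so s = 1 and d = 89.
Base 3: x_0 = 3^89 mod 179 = 1. x_0 = 1, so 3 is not a witness.
Base 34: x_0 = 34^89 mod 179 = 178. x_0 = 178 ≡ −1, so 34 is not a witness.
Base 101: x_0 = 101^89 mod 179 = 1. x_0 = 1, so 101 is not a witness.
No listed base is a witness for 179.

none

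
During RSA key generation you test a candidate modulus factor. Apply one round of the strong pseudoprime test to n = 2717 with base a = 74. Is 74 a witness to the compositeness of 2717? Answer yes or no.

n − 1 = 2716 = 2^2 · 679, so s = 2 and d = 679.
x_0 = 74^679 mod 2717 = 282.
x_0 is neither 1 nor 2716, so continue squaring.
x_1 = 282^2 mod 2717 = 731.
Reached i = s−1 = 1 without hitting −1: 74 is a Miller–Rabin witness and 2717 is composite.

yes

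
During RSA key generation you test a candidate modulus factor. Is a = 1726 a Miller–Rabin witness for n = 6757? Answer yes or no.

n − 1 = 6756 = 2^2 · 1689, so s = 2 and d = 1689.
Repeated squaring mod 6757: 1726^1 ≡ 1726, 1726^2 ≡ 5996, 1726^4 ≡ 4776, 1726^8 ≡ 5301, 1726^16 ≡ 4995, 1726^32 ≡ 3181, 1726^64 ≡ 3532, 1726^128 ≡ 1602, 1726^256 ≡ 5501, 1726^512 ≡ 3155, 1726^1024 ≡ 964.
1689 = 1024 + 512 + 128 + 16 + 8 + 1, so 1726^1689 ≡ 964·3155·1602·4995·5301·1726 ≡ 1418 (mod 6757).
x_0 = 1726^1689 mod 6757 = 1418.
x_0 is neither 1 nor 6756, so continue squaring.
x_1 = 1418^2 mod 6757 = 3895.
Reached i = s−1 = 1 without hitting −1: 1726 is a Miller–Rabin witness and 6757 is composite.

yes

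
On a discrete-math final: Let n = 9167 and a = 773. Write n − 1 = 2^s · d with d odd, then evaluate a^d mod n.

6823

n − 1 = 9166 = 2^1 · 4583, so s = 1 and d = 4583.
773^4583 mod 9167 = 6823.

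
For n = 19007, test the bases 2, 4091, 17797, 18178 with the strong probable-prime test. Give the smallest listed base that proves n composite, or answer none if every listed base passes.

2

n − 1 = 19006 = 2^1 · 9503, so s = 1 and d = 9503.
Base 2: x_0 = 2^9503 mod 19007 = 5733. x_0 ∉ {1, 19006} and s = 1, so 2 is a Miller–Rabin witness and 19007 is composite.
Base 4091: x_0 = 4091^9503 mod 19007 = 6575. x_0 ∉ {1, 19006} and s = 1, so 4091 is a Miller–Rabin witness and 19007 is composite.
Base 17797: x_0 = 17797^9503 mod 19007 = 2382. x_0 ∉ {1, 19006} and s = 1, so 17797 is a Miller–Rabin witness and 19007 is composite.
Base 18178: x_0 = 18178^9503 mod 19007 = 7305. x_0 ∉ {1, 19006} and s = 1, so 18178 is a Miller–Rabin witness and 19007 is composite.
The smallest witness among the given bases is 2.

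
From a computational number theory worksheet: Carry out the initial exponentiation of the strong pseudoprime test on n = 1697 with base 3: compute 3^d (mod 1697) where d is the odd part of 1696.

69

n − 1 = 1696 = 2^5 · 53, so s = 5 and d = 53.
3^53 mod 1697 = 69.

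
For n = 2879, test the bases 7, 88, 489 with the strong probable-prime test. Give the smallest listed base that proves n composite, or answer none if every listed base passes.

n − 1 = 2878 = 2^1 · 1439, so s = 1 and d = 1439.
Base 7: x_0 = 7^1439 mod 2879 = 2878. x_0 = 2878 ≡ −1, so 7 is not a witness.
Base 88: x_0 = 88^1439 mod 2879 = 1. x_0 = 1, so 88 is not a witness.
Base 489: x_0 = 489^1439 mod 2879 = 1. x_0 = 1, so 489 is not a witness.
No listed base is a witness for 2879.

none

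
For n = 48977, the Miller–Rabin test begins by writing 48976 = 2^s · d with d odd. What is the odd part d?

3061

Halving: 48976 → 24488 → 12244 → 6122 → 3061; 3061 is odd.
So 48976 = 2^4 · 3061.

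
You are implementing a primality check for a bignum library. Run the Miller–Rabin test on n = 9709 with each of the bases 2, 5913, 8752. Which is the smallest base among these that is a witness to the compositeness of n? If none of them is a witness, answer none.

2

n − 1 = 9708 = 2^2 · 2427, so s = 2 and d = 2427.
Base 2: x_0 = 2^2427 mod 9709 = 3641. x_0 is neither 1 nor 9708, so continue squaring. x_1 = 3641^2 mod 9709 = 4096. Reached i = s−1 = 1 without hitting −1: 2 is a Miller–Rabin witness and 9709 is composite.
Base 5913: x_0 = 5913^2427 mod 9709 = 657. x_0 is neither 1 nor 9708, so continue squaring. x_1 = 657^2 mod 9709 = 4453. Reached i = s−1 = 1 without hitting −1: 5913 is a Miller–Rabin witness and 9709 is composite.
Base 8752: x_0 = 8752^2427 mod 9709 = 2773. x_0 is neither 1 nor 9708, so continue squaring. x_1 = 2773^2 mod 9709 = 1. x_1 = 1 but x_0 ≠ ±1, a nontrivial square root of 1 — 8752 is a witness and 9709 is composite.
The smallest witness among the given bases is 2.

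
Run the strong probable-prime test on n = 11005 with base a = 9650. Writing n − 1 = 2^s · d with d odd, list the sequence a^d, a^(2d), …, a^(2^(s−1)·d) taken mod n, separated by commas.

n − 1 = 11004 = 2^2 · 2751, so s = 2 and d = 2751.
x_0 = 9650^2751 mod 11005 = 3635.
x_1 = 3635^2 mod 11005 = 7225.

3635, 7225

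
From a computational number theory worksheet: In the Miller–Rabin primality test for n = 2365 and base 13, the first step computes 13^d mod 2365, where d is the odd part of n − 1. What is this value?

1982

n − 1 = 2364 = 2^2 · 591, so s = 2 and d = 591.
13^591 mod 2365 = 1982.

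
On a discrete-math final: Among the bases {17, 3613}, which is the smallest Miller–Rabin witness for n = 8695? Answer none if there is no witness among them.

n − 1 = 8694 = 2^1 · 4347, so s = 1 and d = 4347.
Base 17: x_0 = 17^4347 mod 8695 = 7098. x_0 ∉ {1, 8694} and s = 1, so 17 is a Miller–Rabin witness and 8695 is composite.
Base 3613: x_0 = 3613^4347 mod 8695 = 1597. x_0 ∉ {1, 8694} and s = 1, so 3613 is a Miller–Rabin witness and 8695 is composite.
The smallest witness among the given bases is 17.

17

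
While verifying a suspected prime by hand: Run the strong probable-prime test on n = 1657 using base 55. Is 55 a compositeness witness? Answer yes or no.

n − 1 = 1656 = 2^3 · 207, so s = 3 and d = 207.
x_0 = 55^207 mod 1657 = 874.
x_0 is neither 1 nor 1656, so continue squaring.
x_1 = 874^2 mod 1657 = 1656.
x_1 ≡ −1, so 55 is not a witness.

no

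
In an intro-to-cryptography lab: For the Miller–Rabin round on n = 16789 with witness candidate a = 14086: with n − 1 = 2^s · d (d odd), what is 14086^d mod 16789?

n − 1 = 16788 = 2^2 · 4197, so s = 2 and d = 4197.
14086^4197 mod 16789 = 7923.

7923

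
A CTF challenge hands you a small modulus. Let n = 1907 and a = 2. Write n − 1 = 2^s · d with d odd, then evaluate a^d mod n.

n − 1 = 1906 = 2^1 · 953, so s = 1 and d = 953.
2^953 mod 1907 = 1906.

1906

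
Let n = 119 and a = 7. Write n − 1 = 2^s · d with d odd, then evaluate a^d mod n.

14

n − 1 = 118 = 2^1 · 59, so s = 1 and d = 59.
Repeated squaring mod 119: 7^1 ≡ 7, 7^2 ≡ 49, 7^4 ≡ 21, 7^8 ≡ 84, 7^16 ≡ 35, 7^32 ≡ 35.
59 = 32 + 16 + 8 + 2 + 1, so 7^59 ≡ 35·35·84·49·7 ≡ 14 (mod 119).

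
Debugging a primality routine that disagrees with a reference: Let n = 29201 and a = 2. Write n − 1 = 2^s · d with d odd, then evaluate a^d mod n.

29200

n − 1 = 29200 = 2^4 · 1825, so s = 4 and d = 1825.
2^1825 mod 29201 = 29200.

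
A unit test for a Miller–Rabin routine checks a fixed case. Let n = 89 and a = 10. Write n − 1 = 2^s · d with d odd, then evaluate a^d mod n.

n − 1 = 88 = 2^3 · 11, so s = 3 and d = 11.
10^11 mod 89 = 55.

55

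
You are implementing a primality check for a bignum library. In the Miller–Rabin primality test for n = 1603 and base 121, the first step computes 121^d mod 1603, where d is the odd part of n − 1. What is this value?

n − 1 = 1602 = 2^1 · 801, so s = 1 and d = 801.
121^801 mod 1603 = 246.

246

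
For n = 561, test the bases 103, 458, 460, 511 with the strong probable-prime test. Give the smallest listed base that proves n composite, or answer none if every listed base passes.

n − 1 = 560 = 2^4 · 35, so s = 4 and d = 35.
Base 103: x_0 = 103^35 mod 561 = 1. x_0 = 1, so 103 is not a witness.
Base 458: x_0 = 458^35 mod 561 = 560. x_0 = 560 ≡ −1, so 458 is not a witness.
Base 460: x_0 = 460^35 mod 561 = 1. x_0 = 1, so 460 is not a witness.
Base 511: x_0 = 511^35 mod 561 = 1. x_0 = 1, so 511 is not a witness.
No listed base is a witness for 561.

none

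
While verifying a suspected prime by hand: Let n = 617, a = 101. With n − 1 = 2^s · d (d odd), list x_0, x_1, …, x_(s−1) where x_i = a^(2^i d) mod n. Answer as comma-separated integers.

n − 1 = 616 = 2^3 · 77, so s = 3 and d = 77.
x_0 = 101^77 mod 617 = 478.
x_1 = 478^2 mod 617 = 194.
x_2 = 194^2 mod 617 = 616.

478, 194, 616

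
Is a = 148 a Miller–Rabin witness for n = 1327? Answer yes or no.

n − 1 = 1326 = 2^1 · 663, so s = 1 and d = 663.
Repeated squaring mod 1327: 148^1 ≡ 148, 148^2 ≡ 672, 148^4 ≡ 404, 148^8 ≡ 1322, 148^16 ≡ 25, 148^32 ≡ 625, 148^64 ≡ 487, 148^128 ≡ 963, 148^256 ≡ 1123, 148^512 ≡ 479.
663 = 512 + 128 + 16 + 4 + 2 + 1, so 148^663 ≡ 479·963·25·404·672·148 ≡ 1326 (mod 1327).
x_0 = 148^663 mod 1327 = 1326.
x_0 = 1326 ≡ −1, so 148 is not a witness.

no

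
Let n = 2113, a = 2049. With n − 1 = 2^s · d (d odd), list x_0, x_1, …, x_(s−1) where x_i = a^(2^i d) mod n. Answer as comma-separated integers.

n − 1 = 2112 = 2^6 · 33, so s = 6 and d = 33.
x_0 = 2049^33 mod 2113 = 1.
x_1 = 1^2 mod 2113 = 1.
x_2 = 1^2 mod 2113 = 1.
x_3 = 1^2 mod 2113 = 1.
x_4 = 1^2 mod 2113 = 1.
x_5 = 1^2 mod 2113 = 1.

1, 1, 1, 1, 1, 1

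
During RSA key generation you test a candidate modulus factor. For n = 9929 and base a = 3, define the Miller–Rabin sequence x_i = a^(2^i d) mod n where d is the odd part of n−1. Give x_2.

9928

n − 1 = 9928 = 2^3 · 1241, so s = 3 and d = 1241.
x_0 = 3^1241 mod 9929 = 1273.
x_1 = 1273^2 mod 9929 = 2102.
x_2 = 2102^2 mod 9929 = 9928.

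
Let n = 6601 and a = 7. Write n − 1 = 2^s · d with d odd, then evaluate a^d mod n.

n − 1 = 6600 = 2^3 · 825, so s = 3 and d = 825.
Repeated squaring mod 6601: 7^1 ≡ 7, 7^2 ≡ 49, 7^4 ≡ 2401, 7^8 ≡ 2128, 7^16 ≡ 98, 7^32 ≡ 3003, 7^64 ≡ 1043, 7^128 ≡ 5285, 7^256 ≡ 2394, 7^512 ≡ 1568.
825 = 512 + 256 + 32 + 16 + 8 + 1, so 7^825 ≡ 1568·2394·3003·98·2128·7 ≡ 413 (mod 6601).

413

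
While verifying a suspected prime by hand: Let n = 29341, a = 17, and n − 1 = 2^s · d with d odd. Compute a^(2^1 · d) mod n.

n − 1 = 29340 = 2^2 · 7335, so s = 2 and d = 7335.
Repeated squaring mod 29341: 17^1 ≡ 17, 17^2 ≡ 289, 17^4 ≡ 24839, 17^8 ≡ 22714, 17^16 ≡ 22993, 17^32 ≡ 11911, 17^64 ≡ 8186, 17^128 ≡ 25093, 17^256 ≡ 789, 17^512 ≡ 6360, 17^1024 ≡ 17702, 17^2048 ≡ 28265, 17^4096 ≡ 13477.
7335 = 4096 + 2048 + 1024 + 128 + 32 + 4 + 2 + 1, so 17^7335 ≡ 13477·28265·17702·25093·11911·24839·289·17 ≡ 23230 (mod 29341).
x_0 = 23230.
x_1 = 23230^2 mod 29341 = 22569.

22569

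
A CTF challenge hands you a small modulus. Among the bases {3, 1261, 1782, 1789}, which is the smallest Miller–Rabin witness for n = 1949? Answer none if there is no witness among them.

n − 1 = 1948 = 2^2 · 487, so s = 2 and d = 487.
Base 3: x_0 = 3^487 mod 1949 = 1360. x_0 is neither 1 nor 1948, so continue squaring. x_1 = 1360^2 mod 1949 = 1948. x_1 ≡ −1, so 3 is not a witness.
Base 1261: x_0 = 1261^487 mod 1949 = 1948. x_0 = 1948 ≡ −1, so 1261 is not a witness.
Base 1782: x_0 = 1782^487 mod 1949 = 1948. x_0 = 1948 ≡ −1, so 1782 is not a witness.
Base 1789: x_0 = 1789^487 mod 1949 = 1360. x_0 is neither 1 nor 1948, so continue squaring. x_1 = 1360^2 mod 1949 = 1948. x_1 ≡ −1, so 1789 is not a witness.
No listed base is a witness for 1949.

none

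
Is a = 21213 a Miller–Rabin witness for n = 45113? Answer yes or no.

n − 1 = 45112 = 2^3 · 5639, so s = 3 and d = 5639.
x_0 = 21213^5639 mod 45113 = 11767.
x_0 is neither 1 nor 45112, so continue squaring.
x_1 = 11767^2 mod 45113 = 10492.
x_2 = 10492^2 mod 45113 = 6344.
Reached i = s−1 = 2 without hitting −1: 21213 is a Miller–Rabin witness and 45113 is composite.

yes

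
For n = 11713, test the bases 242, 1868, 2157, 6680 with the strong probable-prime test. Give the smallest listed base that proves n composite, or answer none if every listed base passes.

n − 1 = 11712 = 2^6 · 183, so s = 6 and d = 183.
Base 242: x_0 = 242^183 mod 11713 = 11471. x_0 is neither 1 nor 11712, so continue squaring. x_1 = 11471^2 mod 11713 = 11712. x_1 ≡ −1, so 242 is not a witness.
Base 1868: x_0 = 1868^183 mod 11713 = 2133. x_0 is neither 1 nor 11712, so continue squaring. x_1 = 2133^2 mod 11713 = 5045. x_2 = 5045^2 mod 11713 = 11389. x_3 = 11389^2 mod 11713 = 11272. x_4 = 11272^2 mod 11713 = 7073. x_5 = 7073^2 mod 11713 = 1106. Reached i = s−1 = 5 without hitting −1: 1868 is a Miller–Rabin witness and 11713 is composite.
Base 2157: x_0 = 2157^183 mod 11713 = 4224. x_0 is neither 1 nor 11712, so continue squaring. x_1 = 4224^2 mod 11713 = 3277. x_2 = 3277^2 mod 11713 = 9621. x_3 = 9621^2 mod 11713 = 7515. x_4 = 7515^2 mod 11713 = 6852. x_5 = 6852^2 mod 11713 = 4200. Reached i = s−1 = 5 without hitting −1: 2157 is a Miller–Rabin witness and 11713 is composite.
Base 6680: x_0 = 6680^183 mod 11713 = 5881. x_0 is neither 1 nor 11712, so continue squaring. x_1 = 5881^2 mod 11713 = 9385. x_2 = 9385^2 mod 11713 = 8178. x_3 = 8178^2 mod 11713 = 10167. x_4 = 10167^2 mod 11713 = 664. x_5 = 664^2 mod 11713 = 7515. Reached i = s−1 = 5 without hitting −1: 6680 is a Miller–Rabin witness and 11713 is composite.
The smallest witness among the given bases is 1868.

1868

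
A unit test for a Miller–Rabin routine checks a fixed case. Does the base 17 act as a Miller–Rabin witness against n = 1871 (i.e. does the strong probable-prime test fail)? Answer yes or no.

no

n − 1 = 1870 = 2^1 · 935, so s = 1 and d = 935.
Repeated squaring mod 1871: 17^1 ≡ 17, 17^2 ≡ 289, 17^4 ≡ 1197, 17^8 ≡ 1494, 17^16 ≡ 1804, 17^32 ≡ 747, 17^64 ≡ 451, 17^128 ≡ 1333, 17^256 ≡ 1310, 17^512 ≡ 393.
935 = 512 + 256 + 128 + 32 + 4 + 2 + 1, so 17^935 ≡ 393·1310·1333·747·1197·289·17 ≡ 1 (mod 1871).
x_0 = 17^935 mod 1871 = 1.
x_0 = 1, so 17 is not a witness.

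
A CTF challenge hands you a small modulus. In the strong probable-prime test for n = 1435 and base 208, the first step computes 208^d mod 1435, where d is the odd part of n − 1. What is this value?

1063

n − 1 = 1434 = 2^1 · 717, so s = 1 and d = 717.
208^717 mod 1435 = 1063.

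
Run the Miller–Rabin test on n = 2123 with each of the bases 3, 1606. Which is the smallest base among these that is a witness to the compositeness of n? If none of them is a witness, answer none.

n − 1 = 2122 = 2^1 · 1061, so s = 1 and d = 1061.
Base 3: x_0 = 3^1061 mod 2123 = 1015. x_0 ∉ {1, 2122} and s = 1, so 3 is a Miller–Rabin witness and 2123 is composite.
Base 1606: x_0 = 1606^1061 mod 2123 = 1397. x_0 ∉ {1, 2122} and s = 1, so 1606 is a Miller–Rabin witness and 2123 is composite.
The smallest witness among the given bases is 3.

3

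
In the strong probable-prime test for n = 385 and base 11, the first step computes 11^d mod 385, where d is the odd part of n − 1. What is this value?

176

n − 1 = 384 = 2^7 · 3, so s = 7 and d = 3.
11^3 mod 385 = 176.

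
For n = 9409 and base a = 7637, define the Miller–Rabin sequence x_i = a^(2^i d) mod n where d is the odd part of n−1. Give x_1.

2980

n − 1 = 9408 = 2^6 · 147, so s = 6 and d = 147.
Repeated squaring mod 9409: 7637^1 ≡ 7637, 7637^2 ≡ 6787, 7637^4 ≡ 6314, 7637^8 ≡ 663, 7637^16 ≡ 6755, 7637^32 ≡ 5784, 7637^64 ≡ 5661, 7637^128 ≡ 9276.
147 = 128 + 16 + 2 + 1, so 7637^147 ≡ 9276·6755·6787·7637 ≡ 3802 (mod 9409).
x_0 = 3802.
x_1 = 3802^2 mod 9409 = 2980.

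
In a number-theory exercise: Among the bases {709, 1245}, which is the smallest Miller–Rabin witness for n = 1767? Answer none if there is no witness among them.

n − 1 = 1766 = 2^1 · 883, so s = 1 and d = 883.
Base 709: x_0 = 709^883 mod 1767 = 1393. x_0 ∉ {1, 1766} and s = 1, so 709 is a Miller–Rabin witness and 1767 is composite.
Base 1245: x_0 = 1245^883 mod 1767 = 1245. x_0 ∉ {1, 1766} and s = 1, so 1245 is a Miller–Rabin witness and 1767 is composite.
The smallest witness among the given bases is 709.

709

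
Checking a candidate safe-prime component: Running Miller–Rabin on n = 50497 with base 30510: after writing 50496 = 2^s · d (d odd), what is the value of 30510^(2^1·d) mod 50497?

n − 1 = 50496 = 2^6 · 789, so s = 6 and d = 789.
x_0 = 30510^789 mod 50497 = 8379.
x_1 = 8379^2 mod 50497 = 16811.

16811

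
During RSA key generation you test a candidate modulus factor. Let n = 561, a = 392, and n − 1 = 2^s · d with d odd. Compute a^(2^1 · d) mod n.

n − 1 = 560 = 2^4 · 35, so s = 4 and d = 35.
x_0 = 392^35 mod 561 = 494.
x_1 = 494^2 mod 561 = 1.

1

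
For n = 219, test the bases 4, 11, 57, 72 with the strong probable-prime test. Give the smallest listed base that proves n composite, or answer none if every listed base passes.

n − 1 = 218 = 2^1 · 109, so s = 1 and d = 109.
Base 4: x_0 = 4^109 mod 219 = 4. x_0 ∉ {1, 218} and s = 1, so 4 is a Miller–Rabin witness and 219 is composite.
Base 11: x_0 = 11^109 mod 219 = 62. x_0 ∉ {1, 218} and s = 1, so 11 is a Miller–Rabin witness and 219 is composite.
Base 57: x_0 = 57^109 mod 219 = 57. x_0 ∉ {1, 218} and s = 1, so 57 is a Miller–Rabin witness and 219 is composite.
Base 72: x_0 = 72^109 mod 219 = 72. x_0 ∉ {1, 218} and s = 1, so 72 is a Miller–Rabin witness and 219 is composite.
The smallest witness among the given bases is 4.

4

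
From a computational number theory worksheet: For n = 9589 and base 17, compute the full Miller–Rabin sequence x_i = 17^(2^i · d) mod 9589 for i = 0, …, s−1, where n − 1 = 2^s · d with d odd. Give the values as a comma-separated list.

n − 1 = 9588 = 2^2 · 2397, so s = 2 and d = 2397.
x_0 = 17^2397 mod 9589 = 6246.
x_1 = 6246^2 mod 9589 = 4464.

6246, 4464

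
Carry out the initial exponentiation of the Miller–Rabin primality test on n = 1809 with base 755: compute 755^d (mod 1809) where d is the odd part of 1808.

n − 1 = 1808 = 2^4 · 113, so s = 4 and d = 113.
Repeated squaring mod 1809: 755^1 ≡ 755, 755^2 ≡ 190, 755^4 ≡ 1729, 755^8 ≡ 973, 755^16 ≡ 622, 755^32 ≡ 1567, 755^64 ≡ 676.
113 = 64 + 32 + 16 + 1, so 755^113 ≡ 676·1567·622·755 ≡ 1025 (mod 1809).

1025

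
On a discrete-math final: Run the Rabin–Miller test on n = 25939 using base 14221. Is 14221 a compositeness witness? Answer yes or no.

n − 1 = 25938 = 2^1 · 12969, so s = 1 and d = 12969.
By repeated squaring, 14221^12969 ≡ 1 (mod 25939).
x_0 = 14221^12969 mod 25939 = 1.
x_0 = 1, so 14221 is not a witness.

no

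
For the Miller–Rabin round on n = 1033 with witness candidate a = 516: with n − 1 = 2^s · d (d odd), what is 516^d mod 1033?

n − 1 = 1032 = 2^3 · 129, so s = 3 and d = 129.
516^129 mod 1033 = 1.

1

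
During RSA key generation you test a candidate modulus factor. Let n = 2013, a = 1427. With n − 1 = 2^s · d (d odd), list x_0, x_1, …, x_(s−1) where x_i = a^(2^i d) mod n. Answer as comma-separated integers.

1502, 1444

n − 1 = 2012 = 2^2 · 503, so s = 2 and d = 503.
x_0 = 1427^503 mod 2013 = 1502.
x_1 = 1502^2 mod 2013 = 1444.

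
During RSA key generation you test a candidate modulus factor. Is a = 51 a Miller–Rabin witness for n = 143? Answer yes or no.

yes

n − 1 = 142 = 2^1 · 71, so s = 1 and d = 71.
x_0 = 51^71 mod 143 = 51.
x_0 ∉ {1, 142} and s = 1, so 51 is a Miller–Rabin witness and 143 is composite.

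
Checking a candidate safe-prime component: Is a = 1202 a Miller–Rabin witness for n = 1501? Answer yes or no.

yes

n − 1 = 1500 = 2^2 · 375, so s = 2 and d = 375.
x_0 = 1202^375 mod 1501 = 1147.
x_0 is neither 1 nor 1500, so continue squaring.
x_1 = 1147^2 mod 1501 = 733.
Reached i = s−1 = 1 without hitting −1: 1202 is a Miller–Rabin witness and 1501 is composite.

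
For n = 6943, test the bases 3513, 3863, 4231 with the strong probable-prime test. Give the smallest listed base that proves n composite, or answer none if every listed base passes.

n − 1 = 6942 = 2^1 · 3471, so s = 1 and d = 3471.
Base 3513: x_0 = 3513^3471 mod 6943 = 1. x_0 = 1, so 3513 is not a witness.
Base 3863: x_0 = 3863^3471 mod 6943 = 2280. x_0 ∉ {1, 6942} and s = 1, so 3863 is a Miller–Rabin witness and 6943 is composite.
Base 4231: x_0 = 4231^3471 mod 6943 = 1. x_0 = 1, so 4231 is not a witness.
The smallest witness among the given bases is 3863.

3863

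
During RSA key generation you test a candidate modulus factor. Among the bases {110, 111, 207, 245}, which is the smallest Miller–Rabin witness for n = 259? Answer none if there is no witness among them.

111

n − 1 = 258 = 2^1 · 129, so s = 1 and d = 129.
Base 110: x_0 = 110^129 mod 259 = 258. x_0 = 258 ≡ −1, so 110 is not a witness.
Base 111: x_0 = 111^129 mod 259 = 111. x_0 ∉ {1, 258} and s = 1, so 111 is a Miller–Rabin witness and 259 is composite.
Base 207: x_0 = 207^129 mod 259 = 8. x_0 ∉ {1, 258} and s = 1, so 207 is a Miller–Rabin witness and 259 is composite.
Base 245: x_0 = 245^129 mod 259 = 154. x_0 ∉ {1, 258} and s = 1, so 245 is a Miller–Rabin witness and 259 is composite.
The smallest witness among the given bases is 111.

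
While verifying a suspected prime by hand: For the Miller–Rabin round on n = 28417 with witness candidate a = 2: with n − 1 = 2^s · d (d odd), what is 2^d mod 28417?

3896

n − 1 = 28416 = 2^8 · 111, so s = 8 and d = 111.
Repeated squaring mod 28417: 2^1 ≡ 2, 2^2 ≡ 4, 2^4 ≡ 16, 2^8 ≡ 256, 2^16 ≡ 8702, 2^32 ≡ 21916, 2^64 ≡ 6922.
111 = 64 + 32 + 8 + 4 + 2 + 1, so 2^111 ≡ 6922·21916·256·16·4·2 ≡ 3896 (mod 28417).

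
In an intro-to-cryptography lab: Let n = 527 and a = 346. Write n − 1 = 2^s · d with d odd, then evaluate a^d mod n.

n − 1 = 526 = 2^1 · 263, so s = 1 and d = 263.
346^263 mod 527 = 490.

490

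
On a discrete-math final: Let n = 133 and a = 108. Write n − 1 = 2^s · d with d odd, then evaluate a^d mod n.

n − 1 = 132 = 2^2 · 33, so s = 2 and d = 33.
108^33 mod 133 = 27.

27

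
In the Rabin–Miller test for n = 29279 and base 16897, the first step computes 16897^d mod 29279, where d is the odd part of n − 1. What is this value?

9467

n − 1 = 29278 = 2^1 · 14639, so s = 1 and d = 14639.
16897^14639 mod 29279 = 9467.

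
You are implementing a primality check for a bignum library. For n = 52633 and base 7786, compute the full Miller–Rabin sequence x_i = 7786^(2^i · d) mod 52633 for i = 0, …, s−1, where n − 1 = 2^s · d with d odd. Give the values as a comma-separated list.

n − 1 = 52632 = 2^3 · 6579, so s = 3 and d = 6579.
x_0 = 7786^6579 mod 52633 = 44703.
x_1 = 44703^2 mod 52633 = 41098.
x_2 = 41098^2 mod 52633 = 1.

44703, 41098, 1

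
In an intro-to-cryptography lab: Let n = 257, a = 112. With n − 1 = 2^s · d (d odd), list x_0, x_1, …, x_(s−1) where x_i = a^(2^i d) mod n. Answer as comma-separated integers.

n − 1 = 256 = 2^8 · 1, so s = 8 and d = 1.
x_0 = 112^1 mod 257 = 112.
x_1 = 112^2 mod 257 = 208.
x_2 = 208^2 mod 257 = 88.
x_3 = 88^2 mod 257 = 34.
x_4 = 34^2 mod 257 = 128.
x_5 = 128^2 mod 257 = 193.
x_6 = 193^2 mod 257 = 241.
x_7 = 241^2 mod 257 = 256.

112, 208, 88, 34, 128, 193, 241, 256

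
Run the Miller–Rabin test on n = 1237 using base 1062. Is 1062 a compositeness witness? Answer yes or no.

no

n − 1 = 1236 = 2^2 · 309, so s = 2 and d = 309.
x_0 = 1062^309 mod 1237 = 691.
x_0 is neither 1 nor 1236, so continue squaring.
x_1 = 691^2 mod 1237 = 1236.
x_1 ≡ −1, so 1062 is not a witness.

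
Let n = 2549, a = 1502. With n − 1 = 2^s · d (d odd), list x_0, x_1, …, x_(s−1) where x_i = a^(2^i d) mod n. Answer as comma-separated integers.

n − 1 = 2548 = 2^2 · 637, so s = 2 and d = 637.
x_0 = 1502^637 mod 2549 = 357.
x_1 = 357^2 mod 2549 = 2548.

357, 2548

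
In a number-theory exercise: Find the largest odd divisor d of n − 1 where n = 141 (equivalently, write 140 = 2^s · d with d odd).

Halving: 140 → 70 → 35; 35 is odd.
So 140 = 2^2 · 35.

35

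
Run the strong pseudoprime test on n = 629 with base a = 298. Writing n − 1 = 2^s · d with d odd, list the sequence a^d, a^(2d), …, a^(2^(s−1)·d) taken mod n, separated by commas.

n − 1 = 628 = 2^2 · 157, so s = 2 and d = 157.
x_0 = 298^157 mod 629 = 348.
x_1 = 348^2 mod 629 = 336.

348, 336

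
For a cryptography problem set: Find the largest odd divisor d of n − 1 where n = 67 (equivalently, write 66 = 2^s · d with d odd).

Halving: 66 → 33; 33 is odd.
So 66 = 2^1 · 33.

33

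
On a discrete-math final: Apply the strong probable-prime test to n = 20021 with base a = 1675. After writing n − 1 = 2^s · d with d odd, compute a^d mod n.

20020

n − 1 = 20020 = 2^2 · 5005, so s = 2 and d = 5005.
1675^5005 mod 20021 = 20020.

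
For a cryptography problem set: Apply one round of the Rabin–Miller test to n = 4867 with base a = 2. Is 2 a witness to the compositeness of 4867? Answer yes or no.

n − 1 = 4866 = 2^1 · 2433, so s = 1 and d = 2433.
Repeated squaring mod 4867: 2^1 ≡ 2, 2^2 ≡ 4, 2^4 ≡ 16, 2^8 ≡ 256, 2^16 ≡ 2265, 2^32 ≡ 407, 2^64 ≡ 171, 2^128 ≡ 39, 2^256 ≡ 1521, 2^512 ≡ 1616, 2^1024 ≡ 2744, 2^2048 ≡ 287.
2433 = 2048 + 256 + 128 + 1, so 2^2433 ≡ 287·1521·39·2 ≡ 4441 (mod 4867).
x_0 = 2^2433 mod 4867 = 4441.
x_0 ∉ {1, 4866} and s = 1, so 2 is a Miller–Rabin witness and 4867 is composite.

yes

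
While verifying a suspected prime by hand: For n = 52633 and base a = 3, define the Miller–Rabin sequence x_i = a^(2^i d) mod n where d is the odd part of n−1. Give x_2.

n − 1 = 52632 = 2^3 · 6579, so s = 3 and d = 6579.
x_0 = 3^6579 mod 52633 = 3604.
x_1 = 3604^2 mod 52633 = 41098.
x_2 = 41098^2 mod 52633 = 1.

1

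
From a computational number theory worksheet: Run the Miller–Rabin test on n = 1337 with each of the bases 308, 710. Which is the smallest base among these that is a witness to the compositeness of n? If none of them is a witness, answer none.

308

n − 1 = 1336 = 2^3 · 167, so s = 3 and d = 167.
Base 308: x_0 = 308^167 mod 1337 = 1057. x_0 is neither 1 nor 1336, so continue squaring. x_1 = 1057^2 mod 1337 = 854. x_2 = 854^2 mod 1337 = 651. Reached i = s−1 = 2 without hitting −1: 308 is a Miller–Rabin witness and 1337 is composite.
Base 710: x_0 = 710^167 mod 1337 = 817. x_0 is neither 1 nor 1336, so continue squaring. x_1 = 817^2 mod 1337 = 326. x_2 = 326^2 mod 1337 = 653. Reached i = s−1 = 2 without hitting −1: 710 is a Miller–Rabin witness and 1337 is composite.
The smallest witness among the given bases is 308.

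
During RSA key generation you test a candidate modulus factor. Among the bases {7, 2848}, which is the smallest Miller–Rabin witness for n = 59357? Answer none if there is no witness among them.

n − 1 = 59356 = 2^2 · 14839, so s = 2 and d = 14839.
Base 7: x_0 = 7^14839 mod 59357 = 59356. x_0 = 59356 ≡ −1, so 7 is not a witness.
Base 2848: x_0 = 2848^14839 mod 59357 = 59356. x_0 = 59356 ≡ −1, so 2848 is not a witness.
No listed base is a witness for 59357.

none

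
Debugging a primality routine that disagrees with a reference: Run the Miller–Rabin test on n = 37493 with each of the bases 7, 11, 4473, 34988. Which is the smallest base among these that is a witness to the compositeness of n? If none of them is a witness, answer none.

none

n − 1 = 37492 = 2^2 · 9373, so s = 2 and d = 9373.
Base 7: x_0 = 7^9373 mod 37493 = 37492. x_0 = 37492 ≡ −1, so 7 is not a witness.
Base 11: x_0 = 11^9373 mod 37493 = 37492. x_0 = 37492 ≡ −1, so 11 is not a witness.
Base 4473: x_0 = 4473^9373 mod 37493 = 37492. x_0 = 37492 ≡ −1, so 4473 is not a witness.
Base 34988: x_0 = 34988^9373 mod 37493 = 1. x_0 = 1, so 34988 is not a witness.
No listed base is a witness for 37493.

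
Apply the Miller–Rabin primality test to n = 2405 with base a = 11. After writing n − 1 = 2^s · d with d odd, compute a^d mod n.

n − 1 = 2404 = 2^2 · 601, so s = 2 and d = 601.
11^601 mod 2405 = 11.

11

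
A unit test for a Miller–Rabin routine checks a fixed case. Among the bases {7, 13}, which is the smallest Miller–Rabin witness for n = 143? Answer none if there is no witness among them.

n − 1 = 142 = 2^1 · 71, so s = 1 and d = 71.
Base 7: x_0 = 7^71 mod 143 = 106. x_0 ∉ {1, 142} and s = 1, so 7 is a Miller–Rabin witness and 143 is composite.
Base 13: x_0 = 13^71 mod 143 = 13. x_0 ∉ {1, 142} and s = 1, so 13 is a Miller–Rabin witness and 143 is composite.
The smallest witness among the given bases is 7.

7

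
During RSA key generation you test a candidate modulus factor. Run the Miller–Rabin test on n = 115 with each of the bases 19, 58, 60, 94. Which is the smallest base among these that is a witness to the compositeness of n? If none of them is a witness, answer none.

n − 1 = 114 = 2^1 · 57, so s = 1 and d = 57.
Base 19: x_0 = 19^57 mod 115 = 99. x_0 ∉ {1, 114} and s = 1, so 19 is a Miller–Rabin witness and 115 is composite.
Base 58: x_0 = 58^57 mod 115 = 98. x_0 ∉ {1, 114} and s = 1, so 58 is a Miller–Rabin witness and 115 is composite.
Base 60: x_0 = 60^57 mod 115 = 80. x_0 ∉ {1, 114} and s = 1, so 60 is a Miller–Rabin witness and 115 is composite.
Base 94: x_0 = 94^57 mod 115 = 4. x_0 ∉ {1, 114} and s = 1, so 94 is a Miller–Rabin witness and 115 is composite.
The smallest witness among the given bases is 19.

19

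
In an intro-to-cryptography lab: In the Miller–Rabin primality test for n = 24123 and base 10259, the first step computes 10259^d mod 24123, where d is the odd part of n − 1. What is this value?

n − 1 = 24122 = 2^1 · 12061, so s = 1 and d = 12061.
By repeated squaring, 10259^12061 ≡ 22568 (mod 24123).

22568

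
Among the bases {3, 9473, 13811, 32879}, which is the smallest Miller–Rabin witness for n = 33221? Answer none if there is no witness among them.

3

n − 1 = 33220 = 2^2 · 8305, so s = 2 and d = 8305.
Base 3: x_0 = 3^8305 mod 33221 = 4418. x_0 is neither 1 nor 33220, so continue squaring. x_1 = 4418^2 mod 33221 = 17997. Reached i = s−1 = 1 without hitting −1: 3 is a Miller–Rabin witness and 33221 is composite.
Base 9473: x_0 = 9473^8305 mod 33221 = 10946. x_0 is neither 1 nor 33220, so continue squaring. x_1 = 10946^2 mod 33221 = 19990. Reached i = s−1 = 1 without hitting −1: 9473 is a Miller–Rabin witness and 33221 is composite.
Base 13811: x_0 = 13811^8305 mod 33221 = 10061. x_0 is neither 1 nor 33220, so continue squaring. x_1 = 10061^2 mod 33221 = 32555. Reached i = s−1 = 1 without hitting −1: 13811 is a Miller–Rabin witness and 33221 is composite.
Base 32879: x_0 = 32879^8305 mod 33221 = 2993. x_0 is neither 1 nor 33220, so continue squaring. x_1 = 2993^2 mod 33221 = 21600. Reached i = s−1 = 1 without hitting −1: 32879 is a Miller–Rabin witness and 33221 is composite.
The smallest witness among the given bases is 3.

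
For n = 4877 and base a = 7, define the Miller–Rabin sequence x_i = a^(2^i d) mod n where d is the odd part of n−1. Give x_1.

n − 1 = 4876 = 2^2 · 1219, so s = 2 and d = 1219.
x_0 = 7^1219 mod 4877 = 719.
x_1 = 719^2 mod 4877 = 4876.

4876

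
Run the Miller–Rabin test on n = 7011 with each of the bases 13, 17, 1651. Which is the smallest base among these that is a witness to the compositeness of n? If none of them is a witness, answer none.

n − 1 = 7010 = 2^1 · 3505, so s = 1 and d = 3505.
Base 13: x_0 = 13^3505 mod 7011 = 5620. x_0 ∉ {1, 7010} and s = 1, so 13 is a Miller–Rabin witness and 7011 is composite.
Base 17: x_0 = 17^3505 mod 7011 = 6533. x_0 ∉ {1, 7010} and s = 1, so 17 is a Miller–Rabin witness and 7011 is composite.
Base 1651: x_0 = 1651^3505 mod 7011 = 3892. x_0 ∉ {1, 7010} and s = 1, so 1651 is a Miller–Rabin witness and 7011 is composite.
The smallest witness among the given bases is 13.

13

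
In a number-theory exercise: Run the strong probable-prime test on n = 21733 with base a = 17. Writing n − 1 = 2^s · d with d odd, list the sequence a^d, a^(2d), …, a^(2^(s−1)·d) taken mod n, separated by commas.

n − 1 = 21732 = 2^2 · 5433, so s = 2 and d = 5433.
x_0 = 17^5433 mod 21733 = 20063.
x_1 = 20063^2 mod 21733 = 7076.

20063, 7076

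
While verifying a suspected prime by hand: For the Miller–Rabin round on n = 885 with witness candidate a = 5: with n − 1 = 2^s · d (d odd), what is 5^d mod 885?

770

n − 1 = 884 = 2^2 · 221, so s = 2 and d = 221.
Repeated squaring mod 885: 5^1 ≡ 5, 5^2 ≡ 25, 5^4 ≡ 625, 5^8 ≡ 340, 5^16 ≡ 550, 5^32 ≡ 715, 5^64 ≡ 580, 5^128 ≡ 100.
221 = 128 + 64 + 16 + 8 + 4 + 1, so 5^221 ≡ 100·580·550·340·625·5 ≡ 770 (mod 885).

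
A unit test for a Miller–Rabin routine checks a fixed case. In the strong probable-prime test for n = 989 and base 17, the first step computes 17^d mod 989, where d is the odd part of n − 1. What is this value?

n − 1 = 988 = 2^2 · 247, so s = 2 and d = 247.
17^247 mod 989 = 573.

573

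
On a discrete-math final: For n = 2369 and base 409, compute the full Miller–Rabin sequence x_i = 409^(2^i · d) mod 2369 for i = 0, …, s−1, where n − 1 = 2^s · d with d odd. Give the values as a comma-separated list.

n − 1 = 2368 = 2^6 · 37, so s = 6 and d = 37.
x_0 = 409^37 mod 2369 = 694.
x_1 = 694^2 mod 2369 = 729.
x_2 = 729^2 mod 2369 = 785.
x_3 = 785^2 mod 2369 = 285.
x_4 = 285^2 mod 2369 = 679.
x_5 = 679^2 mod 2369 = 1455.

694, 729, 785, 285, 679, 1455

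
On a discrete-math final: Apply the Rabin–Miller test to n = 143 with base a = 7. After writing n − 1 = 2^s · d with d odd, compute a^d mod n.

n − 1 = 142 = 2^1 · 71, so s = 1 and d = 71.
7^71 mod 143 = 106.

106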